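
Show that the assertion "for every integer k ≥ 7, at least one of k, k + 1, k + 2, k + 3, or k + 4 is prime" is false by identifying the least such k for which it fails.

Check each integer k ≥ 7 in order until k, k + 1, k + 2, k + 3, k + 4 are all composite.
For k = 7, 8, 9, 10, …, 21, 22, 23 the conclusion holds.
k = 24: 24 = 2 × 12; 25 = 5 × 5; 26 = 2 × 13; 27 = 3 × 9; 28 = 2 × 14 — all composite.
Thus k = 24 disproves the claim, and no smaller k works.

k = 24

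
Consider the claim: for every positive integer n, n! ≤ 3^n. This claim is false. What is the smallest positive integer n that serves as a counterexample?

Check each positive integer n in order until n! > 3^n.
n = 1: n! = 1 and 3^n = 3, so 1 ≤ 3.
n = 2: n! = 2 and 3^n = 9, so 2 ≤ 9.
n = 3: n! = 6 and 3^n = 27, so 6 ≤ 27.
n = 4: n! = 24 and 3^n = 81, so 24 ≤ 81.
n = 5: n! = 120 and 3^n = 243, so 120 ≤ 243.
n = 6: n! = 720 and 3^n = 729, so 720 ≤ 729.
n = 7: n! = 5040 and 3^n = 2187, so 5040 > 2187.
Thus n = 7 disproves the claim, and no smaller n works.

n = 7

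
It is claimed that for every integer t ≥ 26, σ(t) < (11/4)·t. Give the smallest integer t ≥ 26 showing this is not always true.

t = 60

We need the least integer t ≥ 26 for which the claim fails.
The first 34 eligible values, up to t = 59, all satisfy the conclusion.
t = 60: σ(60) = 168; 168 ≥ 165.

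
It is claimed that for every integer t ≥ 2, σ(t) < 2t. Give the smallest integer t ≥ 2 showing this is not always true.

t = 6

Check each integer t ≥ 2 in order until the claim fails.
t = 2: σ(2) = 3; 3 < 4.
t = 3: σ(3) = 4; 4 < 6.
t = 4: σ(4) = 7; 7 < 8.
t = 5: σ(5) = 6; 6 < 10.
t = 6: σ(6) = 12; 12 ≥ 12.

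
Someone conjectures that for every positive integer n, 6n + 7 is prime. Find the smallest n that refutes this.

n = 3

We need the least positive integer n for which 6n + 7 is not prime.
n = 1: 6n + 7 = 13, prime.
n = 2: 6n + 7 = 19, prime.
n = 3: 6n + 7 = 25 = 5 × 5, composite.
Hence n = 3 is a counterexample.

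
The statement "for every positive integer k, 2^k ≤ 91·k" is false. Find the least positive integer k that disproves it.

A counterexample is any positive integer k such that 2^k > 91·k; we check each in order.
For k = 1, 2, 3, 4, 5, 6, 7, 8, 9 the conclusion holds.
k = 10: 2^k = 1024 and 91·k = 910, so 1024 > 910.
So k = 10 is the smallest counterexample.

k = 10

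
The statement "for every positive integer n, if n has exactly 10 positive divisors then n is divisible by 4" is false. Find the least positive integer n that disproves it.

n = 162

For n = 48, 80, 112 the conclusion holds.
n = 162: τ(162) = 10; 162 mod 4 = 2.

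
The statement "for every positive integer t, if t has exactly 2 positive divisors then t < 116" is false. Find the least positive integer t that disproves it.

t = 127

We need the least positive integer t for which t has exactly 2 positive divisors but the claim fails.
For t = 2, 3, 5, 7, …, 107, 109, 113 the conclusion holds.
t = 127: τ(127) = 2; 127 ≥ 116.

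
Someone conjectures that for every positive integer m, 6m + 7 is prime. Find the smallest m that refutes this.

Check each positive integer m in order until 6m + 7 is not prime.
m = 1: 6m + 7 = 13, prime.
m = 2: 6m + 7 = 19, prime.
m = 3: 6m + 7 = 25 = 5 × 5, composite.
Thus m = 3 disproves the claim, and no smaller m works.

m = 3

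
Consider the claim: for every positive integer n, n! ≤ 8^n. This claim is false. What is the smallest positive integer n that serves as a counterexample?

n = 20

For n = 1, 2, 3, 4, …, 17, 18, 19 the conclusion holds.
n = 20: n! = 2432902008176640000 and 8^n = 1152921504606846976, so 2432902008176640000 > 1152921504606846976.
Thus n = 20 disproves the claim, and no smaller n works.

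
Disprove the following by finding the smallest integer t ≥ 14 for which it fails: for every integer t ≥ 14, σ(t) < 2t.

t = 14: σ(14) = 24; 24 < 28.
t = 15: σ(15) = 24; 24 < 30.
t = 16: σ(16) = 31; 31 < 32.
t = 17: σ(17) = 18; 18 < 34.
t = 18: σ(18) = 39; 39 ≥ 36.

t = 18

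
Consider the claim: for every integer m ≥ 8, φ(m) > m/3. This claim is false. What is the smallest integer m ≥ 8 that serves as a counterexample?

m = 12

Check each integer m ≥ 8 in order until the claim fails.
The first 4 eligible values, up to m = 11, all satisfy the conclusion.
m = 12: φ(12) = 4 and 12/3 = 4, so φ(12) ≤ 12/3.
Hence m = 12 is a counterexample.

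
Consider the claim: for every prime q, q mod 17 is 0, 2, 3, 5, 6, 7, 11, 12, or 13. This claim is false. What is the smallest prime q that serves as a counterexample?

q = 31

We need the least prime q for which the claim fails.
For q = 2, 3, 5, 7, 11, 13, 17, 19, 23, 29 the conclusion holds.
q = 31: 31 mod 17 = 14 — not in {0, 2, 3, 5, 6, 7, 11, 12, 13}.
So q = 31 is the smallest counterexample.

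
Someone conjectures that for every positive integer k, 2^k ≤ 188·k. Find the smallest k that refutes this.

k = 12

Check each positive integer k in order until 2^k > 188·k.
For k = 1, 2, 3, 4, …, 9, 10, 11 the conclusion holds.
k = 12: 2^k = 4096 and 188·k = 2256, so 4096 > 2256.
So k = 12 is the smallest counterexample.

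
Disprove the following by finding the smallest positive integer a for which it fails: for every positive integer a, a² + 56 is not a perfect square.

Check each positive integer a in order until a² + 56 is a perfect square.
The first 4 eligible values, up to a = 4, all satisfy the conclusion.
a = 5: 5² + 56 = 81 = 9², a perfect square.

a = 5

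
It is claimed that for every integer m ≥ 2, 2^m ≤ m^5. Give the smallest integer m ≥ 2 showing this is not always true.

m = 23

The first 21 eligible values, up to m = 22, all satisfy the conclusion.
m = 23: 2^m = 8388608 and m^5 = 6436343, so 8388608 > 6436343.
So m = 23 is the smallest counterexample.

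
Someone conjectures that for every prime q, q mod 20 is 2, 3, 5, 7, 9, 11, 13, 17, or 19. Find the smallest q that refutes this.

q = 41

A counterexample is any prime q such that the claim fails; we check each in order.
For q = 2, 3, 5, 7, …, 29, 31, 37 the conclusion holds.
q = 41: 41 mod 20 = 1 — not in {2, 3, 5, 7, 9, 11, 13, 17, 19}.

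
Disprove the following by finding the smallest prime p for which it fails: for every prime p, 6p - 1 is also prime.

p = 11

Check each prime p in order until 6p - 1 is not prime.
The first 4 eligible values, up to p = 7, all satisfy the conclusion.
p = 11: 6p - 1 = 65 = 5 × 13, not prime.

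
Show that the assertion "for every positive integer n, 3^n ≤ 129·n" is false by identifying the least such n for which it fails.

Check each positive integer n in order until 3^n > 129·n.
n = 1: 3^n = 3 and 129·n = 129, so 3 ≤ 129.
n = 2: 3^n = 9 and 129·n = 258, so 9 ≤ 258.
n = 3: 3^n = 27 and 129·n = 387, so 27 ≤ 387.
n = 4: 3^n = 81 and 129·n = 516, so 81 ≤ 516.
n = 5: 3^n = 243 and 129·n = 645, so 243 ≤ 645.
n = 6: 3^n = 729 and 129·n = 774, so 729 ≤ 774.
n = 7: 3^n = 2187 and 129·n = 903, so 2187 > 903.

n = 7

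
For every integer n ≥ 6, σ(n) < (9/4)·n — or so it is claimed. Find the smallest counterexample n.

n = 12

n = 6: σ(6) = 12; 12 < 27/2.
n = 7: σ(7) = 8; 8 < 63/4.
n = 8: σ(8) = 15; 15 < 18.
n = 9: σ(9) = 13; 13 < 81/4.
n = 10: σ(10) = 18; 18 < 45/2.
n = 11: σ(11) = 12; 12 < 99/4.
n = 12: σ(12) = 28; 28 ≥ 27.
Hence n = 12 is a counterexample.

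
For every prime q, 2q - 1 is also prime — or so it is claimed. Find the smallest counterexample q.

q = 2: 2q - 1 = 3, prime.
q = 3: 2q - 1 = 5, prime.
q = 5: 2q - 1 = 9 = 3 × 3, not prime.

q = 5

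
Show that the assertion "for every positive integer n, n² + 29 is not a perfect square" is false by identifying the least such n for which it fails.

n = 14

Check each positive integer n in order until n² + 29 is a perfect square.
For n = 1, 2, 3, 4, …, 11, 12, 13 the conclusion holds.
n = 14: 14² + 29 = 225 = 15², a perfect square.
So n = 14 is the smallest counterexample.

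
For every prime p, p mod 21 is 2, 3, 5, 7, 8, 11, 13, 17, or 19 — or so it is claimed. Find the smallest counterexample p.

Check each prime p in order until the claim fails.
For p = 2, 3, 5, 7, 11, 13, 17, 19, 23, 29 the conclusion holds.
p = 31: 31 mod 21 = 10 — not in {2, 3, 5, 7, 8, 11, 13, 17, 19}.
Hence p = 31 is a counterexample.

p = 31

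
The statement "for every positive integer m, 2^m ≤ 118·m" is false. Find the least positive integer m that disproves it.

m = 11

Check each positive integer m in order until 2^m > 118·m.
The first 10 eligible values, up to m = 10, all satisfy the conclusion.
m = 11: 2^m = 2048 and 118·m = 1298, so 2048 > 1298.
Hence m = 11 is a counterexample.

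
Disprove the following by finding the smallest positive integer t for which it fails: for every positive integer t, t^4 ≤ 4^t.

Check each positive integer t in order until t^4 > 4^t.
For t = 1, 2 the conclusion holds.
t = 3: t^4 = 81 and 4^t = 64, so 81 > 64.
Hence t = 3 is a counterexample.

t = 3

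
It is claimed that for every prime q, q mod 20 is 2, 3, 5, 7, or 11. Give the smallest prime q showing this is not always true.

A counterexample is any prime q such that the claim fails; we check each in order.
For q = 2, 3, 5, 7, 11 the conclusion holds.
q = 13: 13 mod 20 = 13 — not in {2, 3, 5, 7, 11}.

q = 13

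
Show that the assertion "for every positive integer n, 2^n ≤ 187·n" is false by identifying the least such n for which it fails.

n = 12

Check each positive integer n in order until 2^n > 187·n.
The first 11 eligible values, up to n = 11, all satisfy the conclusion.
n = 12: 2^n = 4096 and 187·n = 2244, so 4096 > 2244.
So n = 12 is the smallest counterexample.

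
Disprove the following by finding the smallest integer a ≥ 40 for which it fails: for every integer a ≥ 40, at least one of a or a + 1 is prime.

a = 44

A counterexample is any integer a ≥ 40 such that a, a + 1 are both composite; we check each in order.
The first 4 eligible values, up to a = 43, all satisfy the conclusion.
a = 44: 44 = 2 × 22; 45 = 3 × 15 — both composite.
Thus a = 44 disproves the claim, and no smaller a works.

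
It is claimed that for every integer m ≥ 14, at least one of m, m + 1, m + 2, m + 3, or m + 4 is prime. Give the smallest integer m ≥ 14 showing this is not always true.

The first 10 eligible values, up to m = 23, all satisfy the conclusion.
m = 24: 24 = 2 × 12; 25 = 5 × 5; 26 = 2 × 13; 27 = 3 × 9; 28 = 2 × 14 — all composite.
So m = 24 is the smallest counterexample.

m = 24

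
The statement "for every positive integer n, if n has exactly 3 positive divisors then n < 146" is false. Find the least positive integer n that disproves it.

We need the least positive integer n for which n has exactly 3 positive divisors but the claim fails.
n = 4: τ(4) = 3; 4 < 146.
n = 9: τ(9) = 3; 9 < 146.
n = 25: τ(25) = 3; 25 < 146.
n = 49: τ(49) = 3; 49 < 146.
n = 121: τ(121) = 3; 121 < 146.
n = 169: τ(169) = 3; 169 ≥ 146.

n = 169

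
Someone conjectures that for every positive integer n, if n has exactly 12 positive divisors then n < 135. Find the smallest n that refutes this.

n = 140

A counterexample is any positive integer n such that n has exactly 12 positive divisors but the claim fails; we check each in order.
For n = 60, 72, 84, 90, 96, 108, 126, 132 the conclusion holds.
n = 140: τ(140) = 12; 140 ≥ 135.
Thus n = 140 disproves the claim, and no smaller n works.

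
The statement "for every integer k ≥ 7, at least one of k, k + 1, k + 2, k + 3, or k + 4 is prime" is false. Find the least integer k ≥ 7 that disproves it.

k = 24

For k = 7, 8, 9, 10, …, 21, 22, 23 the conclusion holds.
k = 24: 24 = 2 × 12; 25 = 5 × 5; 26 = 2 × 13; 27 = 3 × 9; 28 = 2 × 14 — all composite.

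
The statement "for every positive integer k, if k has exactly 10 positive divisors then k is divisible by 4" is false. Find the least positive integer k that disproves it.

A counterexample is any positive integer k such that k has exactly 10 positive divisors but k is not divisible by 4; we check each in order.
For k = 48, 80, 112 the conclusion holds.
k = 162: τ(162) = 10; 162 mod 4 = 2.

k = 162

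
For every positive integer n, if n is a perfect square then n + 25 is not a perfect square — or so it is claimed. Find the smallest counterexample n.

We need the least positive integer n for which n is a perfect square but n + 25 is a perfect square.
For n = 1, 4, 9, 16, …, 81, 100, 121 the conclusion holds.
n = 144: 144 = 12² and 144 + 25 = 169 = 13².

n = 144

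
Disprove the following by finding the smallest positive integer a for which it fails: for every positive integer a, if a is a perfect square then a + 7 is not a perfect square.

a = 9

Check each positive integer a in order until a is a perfect square but a + 7 is a perfect square.
For a = 1, 4 the conclusion holds.
a = 9: 9 = 3² and 9 + 7 = 16 = 4².
Thus a = 9 disproves the claim, and no smaller a works.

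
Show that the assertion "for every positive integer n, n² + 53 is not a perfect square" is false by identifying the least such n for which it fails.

A counterexample is any positive integer n such that n² + 53 is a perfect square; we check each in order.
For n = 1, 2, 3, 4, …, 23, 24, 25 the conclusion holds.
n = 26: 26² + 53 = 729 = 27², a perfect square.

n = 26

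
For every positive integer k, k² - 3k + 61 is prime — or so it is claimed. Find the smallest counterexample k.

k = 4

k = 1: k² - 3k + 61 = 59, prime.
k = 2: k² - 3k + 61 = 59, prime.
k = 3: k² - 3k + 61 = 61, prime.
k = 4: k² - 3k + 61 = 65 = 5 × 13, composite.
Hence k = 4 is a counterexample.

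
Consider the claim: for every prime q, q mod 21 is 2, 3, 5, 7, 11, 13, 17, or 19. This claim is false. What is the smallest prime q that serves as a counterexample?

q = 29

Check each prime q in order until the claim fails.
For q = 2, 3, 5, 7, 11, 13, 17, 19, 23 the conclusion holds.
q = 29: 29 mod 21 = 8 — not in {2, 3, 5, 7, 11, 13, 17, 19}.
Hence q = 29 is a counterexample.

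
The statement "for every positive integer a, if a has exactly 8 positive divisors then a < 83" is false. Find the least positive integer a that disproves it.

a = 88

We need the least positive integer a for which a has exactly 8 positive divisors but the claim fails.
The first 9 eligible values, up to a = 78, all satisfy the conclusion.
a = 88: τ(88) = 8; 88 ≥ 83.
Thus a = 88 disproves the claim, and no smaller a works.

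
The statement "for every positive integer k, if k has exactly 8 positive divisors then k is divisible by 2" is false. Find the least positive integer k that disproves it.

k = 105

Check each positive integer k in order until k has exactly 8 positive divisors but k is not divisible by 2.
The first 12 eligible values, up to k = 104, all satisfy the conclusion.
k = 105: τ(105) = 8; 105 mod 2 = 1.
Hence k = 105 is a counterexample.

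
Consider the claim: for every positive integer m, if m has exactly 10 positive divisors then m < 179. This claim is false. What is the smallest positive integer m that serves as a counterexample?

m = 208

m = 48: τ(48) = 10; 48 < 179.
m = 80: τ(80) = 10; 80 < 179.
m = 112: τ(112) = 10; 112 < 179.
m = 162: τ(162) = 10; 162 < 179.
m = 176: τ(176) = 10; 176 < 179.
m = 208: τ(208) = 10; 208 ≥ 179.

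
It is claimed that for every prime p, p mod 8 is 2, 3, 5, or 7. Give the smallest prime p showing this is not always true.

The first 6 eligible values, up to p = 13, all satisfy the conclusion.
p = 17: 17 mod 8 = 1 — not in {2, 3, 5, 7}.

p = 17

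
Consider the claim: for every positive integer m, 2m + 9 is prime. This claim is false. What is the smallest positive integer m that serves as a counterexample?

m = 1: 2m + 9 = 11, prime.
m = 2: 2m + 9 = 13, prime.
m = 3: 2m + 9 = 15 = 3 × 5, composite.

m = 3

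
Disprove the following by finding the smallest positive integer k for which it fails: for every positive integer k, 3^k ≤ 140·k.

k = 7

Check each positive integer k in order until 3^k > 140·k.
For k = 1, 2, 3, 4, 5, 6 the conclusion holds.
k = 7: 3^k = 2187 and 140·k = 980, so 2187 > 980.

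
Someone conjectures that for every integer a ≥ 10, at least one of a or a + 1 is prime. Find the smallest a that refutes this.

a = 14

Check each integer a ≥ 10 in order until a, a + 1 are both composite.
For a = 10, 11, 12, 13 the conclusion holds.
a = 14: 14 = 2 × 7; 15 = 3 × 5 — both composite.
Thus a = 14 disproves the claim, and no smaller a works.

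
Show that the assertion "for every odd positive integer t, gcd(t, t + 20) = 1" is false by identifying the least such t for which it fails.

t = 5

Check each odd positive integer t in order until gcd(t, t + 20) > 1.
For t = 1, 3 the conclusion holds.
t = 5: gcd(5, 25) = 5.
Hence t = 5 is a counterexample.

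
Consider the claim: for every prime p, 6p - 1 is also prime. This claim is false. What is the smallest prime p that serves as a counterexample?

p = 11

Check each prime p in order until 6p - 1 is not prime.
p = 2: 6p - 1 = 11, prime.
p = 3: 6p - 1 = 17, prime.
p = 5: 6p - 1 = 29, prime.
p = 7: 6p - 1 = 41, prime.
p = 11: 6p - 1 = 65 = 5 × 13, not prime.
Thus p = 11 disproves the claim, and no smaller p works.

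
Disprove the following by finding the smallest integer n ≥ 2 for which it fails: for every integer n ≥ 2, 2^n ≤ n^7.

A counterexample is any integer n ≥ 2 such that 2^n > n^7; we check each in order.
For n = 2, 3, 4, 5, …, 34, 35, 36 the conclusion holds.
n = 37: 2^n = 137438953472 and n^7 = 94931877133, so 137438953472 > 94931877133.
So n = 37 is the smallest counterexample.

n = 37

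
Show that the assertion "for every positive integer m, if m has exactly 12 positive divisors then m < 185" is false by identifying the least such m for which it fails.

m = 198

For m = 60, 72, 84, 90, …, 150, 156, 160 the conclusion holds.
m = 198: τ(198) = 12; 198 ≥ 185.
Thus m = 198 disproves the claim, and no smaller m works.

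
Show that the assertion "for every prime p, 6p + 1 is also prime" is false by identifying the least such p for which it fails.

A counterexample is any prime p such that 6p + 1 is not prime; we check each in order.
The first 7 eligible values, up to p = 17, all satisfy the conclusion.
p = 19: 6p + 1 = 115 = 5 × 23, not prime.

p = 19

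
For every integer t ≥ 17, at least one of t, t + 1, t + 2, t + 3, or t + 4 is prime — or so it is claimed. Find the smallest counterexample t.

Check each integer t ≥ 17 in order until t, t + 1, t + 2, t + 3, t + 4 are all composite.
The first 7 eligible values, up to t = 23, all satisfy the conclusion.
t = 24: 24 = 2 × 12; 25 = 5 × 5; 26 = 2 × 13; 27 = 3 × 9; 28 = 2 × 14 — all composite.
Thus t = 24 disproves the claim, and no smaller t works.

t = 24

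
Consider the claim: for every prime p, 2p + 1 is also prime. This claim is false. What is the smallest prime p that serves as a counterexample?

p = 7

A counterexample is any prime p such that 2p + 1 is not prime; we check each in order.
p = 2: 2p + 1 = 5, prime.
p = 3: 2p + 1 = 7, prime.
p = 5: 2p + 1 = 11, prime.
p = 7: 2p + 1 = 15 = 3 × 5, not prime.
Thus p = 7 disproves the claim, and no smaller p works.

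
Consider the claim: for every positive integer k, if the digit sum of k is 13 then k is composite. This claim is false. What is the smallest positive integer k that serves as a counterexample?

A counterexample is any positive integer k such that the digit sum of k is 13 but k is prime; we check each in order.
k = 49: digit sum 13; 49 is composite.
k = 58: digit sum 13; 58 is composite.
k = 67: digit sum 13; 67 is prime, not composite.

k = 67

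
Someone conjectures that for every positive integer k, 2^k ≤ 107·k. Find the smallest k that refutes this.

The first 10 eligible values, up to k = 10, all satisfy the conclusion.
k = 11: 2^k = 2048 and 107·k = 1177, so 2048 > 1177.

k = 11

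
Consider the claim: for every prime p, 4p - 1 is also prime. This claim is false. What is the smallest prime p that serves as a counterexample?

Check each prime p in order until 4p - 1 is not prime.
For p = 2, 3, 5 the conclusion holds.
p = 7: 4p - 1 = 27 = 3 × 9, not prime.
So p = 7 is the smallest counterexample.

p = 7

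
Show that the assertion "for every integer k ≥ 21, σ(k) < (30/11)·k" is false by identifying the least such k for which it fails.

For k = 21, 22, 23, 24, …, 57, 58, 59 the conclusion holds.
k = 60: σ(60) = 168; 168 ≥ 1800/11.
So k = 60 is the smallest counterexample.

k = 60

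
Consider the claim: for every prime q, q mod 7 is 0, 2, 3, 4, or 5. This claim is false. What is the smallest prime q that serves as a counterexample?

q = 2: 2 mod 7 = 2.
q = 3: 3 mod 7 = 3.
q = 5: 5 mod 7 = 5.
q = 7: 7 mod 7 = 0.
q = 11: 11 mod 7 = 4.
q = 13: 13 mod 7 = 6 — not in {0, 2, 3, 4, 5}.
So q = 13 is the smallest counterexample.

q = 13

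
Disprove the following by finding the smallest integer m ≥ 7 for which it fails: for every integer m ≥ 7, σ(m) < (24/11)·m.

m = 12

The first 5 eligible values, up to m = 11, all satisfy the conclusion.
m = 12: σ(12) = 28; 28 ≥ 288/11.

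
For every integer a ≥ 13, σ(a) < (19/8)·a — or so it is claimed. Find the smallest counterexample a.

We need the least integer a ≥ 13 for which the claim fails.
For a = 13, 14, 15, 16, …, 21, 22, 23 the conclusion holds.
a = 24: σ(24) = 60; 60 ≥ 57.
Thus a = 24 disproves the claim, and no smaller a works.

a = 24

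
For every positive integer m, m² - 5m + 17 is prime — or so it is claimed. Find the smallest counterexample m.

m = 13

Check each positive integer m in order until m² - 5m + 17 is not prime.
For m = 1, 2, 3, 4, …, 10, 11, 12 the conclusion holds.
m = 13: m² - 5m + 17 = 121 = 11 × 11, composite.
So m = 13 is the smallest counterexample.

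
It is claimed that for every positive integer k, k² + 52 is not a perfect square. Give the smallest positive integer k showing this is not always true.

For k = 1, 2, 3, 4, …, 9, 10, 11 the conclusion holds.
k = 12: 12² + 52 = 196 = 14², a perfect square.
Hence k = 12 is a counterexample.

k = 12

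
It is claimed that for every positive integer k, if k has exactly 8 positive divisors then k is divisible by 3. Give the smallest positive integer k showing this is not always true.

k = 40

Check each positive integer k in order until k has exactly 8 positive divisors but k is not divisible by 3.
k = 24: τ(24) = 8; 24 mod 3 = 0.
k = 30: τ(30) = 8; 30 mod 3 = 0.
k = 40: τ(40) = 8; 40 mod 3 = 1.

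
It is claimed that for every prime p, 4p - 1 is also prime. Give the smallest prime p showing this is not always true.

Check each prime p in order until 4p - 1 is not prime.
For p = 2, 3, 5 the conclusion holds.
p = 7: 4p - 1 = 27 = 3 × 9, not prime.
So p = 7 is the smallest counterexample.

p = 7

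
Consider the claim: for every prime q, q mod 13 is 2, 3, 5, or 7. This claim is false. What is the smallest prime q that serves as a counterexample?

q = 11

Check each prime q in order until the claim fails.
q = 2: 2 mod 13 = 2.
q = 3: 3 mod 13 = 3.
q = 5: 5 mod 13 = 5.
q = 7: 7 mod 13 = 7.
q = 11: 11 mod 13 = 11 — not in {2, 3, 5, 7}.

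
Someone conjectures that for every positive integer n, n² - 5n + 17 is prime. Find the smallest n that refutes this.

A counterexample is any positive integer n such that n² - 5n + 17 is not prime; we check each in order.
For n = 1, 2, 3, 4, …, 10, 11, 12 the conclusion holds.
n = 13: n² - 5n + 17 = 121 = 11 × 11, composite.

n = 13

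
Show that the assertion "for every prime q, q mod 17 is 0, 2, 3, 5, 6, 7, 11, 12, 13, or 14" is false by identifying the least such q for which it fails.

q = 43

For q = 2, 3, 5, 7, …, 31, 37, 41 the conclusion holds.
q = 43: 43 mod 17 = 9 — not in {0, 2, 3, 5, 6, 7, 11, 12, 13, 14}.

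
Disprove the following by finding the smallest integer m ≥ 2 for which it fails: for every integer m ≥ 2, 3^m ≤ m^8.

For m = 2, 3, 4, 5, …, 20, 21, 22 the conclusion holds.
m = 23: 3^m = 94143178827 and m^8 = 78310985281, so 94143178827 > 78310985281.

m = 23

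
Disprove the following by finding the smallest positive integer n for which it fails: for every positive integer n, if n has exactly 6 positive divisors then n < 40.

We need the least positive integer n for which n has exactly 6 positive divisors but the claim fails.
The first 5 eligible values, up to n = 32, all satisfy the conclusion.
n = 44: τ(44) = 6; 44 ≥ 40.

n = 44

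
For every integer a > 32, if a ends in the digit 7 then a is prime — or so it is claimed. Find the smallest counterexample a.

Check each integer a > 32 in order until a ends in the digit 7 but a is not prime.
a = 37: 37 ends in 7 and is prime.
a = 47: 47 ends in 7 and is prime.
a = 57: 57 ends in 7; 57 = 3 × 19, composite.
Hence a = 57 is a counterexample.

a = 57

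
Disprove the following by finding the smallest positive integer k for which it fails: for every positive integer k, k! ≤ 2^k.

k = 4

For k = 1, 2, 3 the conclusion holds.
k = 4: k! = 24 and 2^k = 16, so 24 > 16.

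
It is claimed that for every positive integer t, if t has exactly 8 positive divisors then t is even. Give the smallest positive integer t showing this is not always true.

A counterexample is any positive integer t such that t has exactly 8 positive divisors but t is odd; we check each in order.
For t = 24, 30, 40, 42, …, 88, 102, 104 the conclusion holds.
t = 105: divisors of 105: 1, 3, 5, 7, 15, 21, 35, 105; 105 is odd.
Hence t = 105 is a counterexample.

t = 105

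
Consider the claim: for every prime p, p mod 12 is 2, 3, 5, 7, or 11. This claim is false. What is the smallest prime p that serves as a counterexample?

p = 13

Check each prime p in order until the claim fails.
For p = 2, 3, 5, 7, 11 the conclusion holds.
p = 13: 13 mod 12 = 1 — not in {2, 3, 5, 7, 11}.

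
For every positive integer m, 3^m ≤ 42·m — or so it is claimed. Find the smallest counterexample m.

m = 5

A counterexample is any positive integer m such that 3^m > 42·m; we check each in order.
The first 4 eligible values, up to m = 4, all satisfy the conclusion.
m = 5: 3^m = 243 and 42·m = 210, so 243 > 210.
Hence m = 5 is a counterexample.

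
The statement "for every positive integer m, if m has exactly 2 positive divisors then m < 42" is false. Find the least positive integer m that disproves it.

m = 43

We need the least positive integer m for which m has exactly 2 positive divisors but the claim fails.
For m = 2, 3, 5, 7, …, 31, 37, 41 the conclusion holds.
m = 43: τ(43) = 2; 43 ≥ 42.
Thus m = 43 disproves the claim, and no smaller m works.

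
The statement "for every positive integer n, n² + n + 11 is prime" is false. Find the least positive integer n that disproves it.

n = 10

The first 9 eligible values, up to n = 9, all satisfy the conclusion.
n = 10: n² + n + 11 = 121 = 11 × 11, composite.
Thus n = 10 disproves the claim, and no smaller n works.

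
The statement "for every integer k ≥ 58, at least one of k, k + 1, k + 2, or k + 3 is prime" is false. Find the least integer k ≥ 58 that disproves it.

k = 62

Check each integer k ≥ 58 in order until k, k + 1, k + 2, k + 3 are all composite.
For k = 58, 59, 60, 61 the conclusion holds.
k = 62: 62 = 2 × 31; 63 = 3 × 21; 64 = 2 × 32; 65 = 5 × 13 — all composite.
Thus k = 62 disproves the claim, and no smaller k works.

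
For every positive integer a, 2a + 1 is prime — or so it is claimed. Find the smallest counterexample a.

a = 1: 2a + 1 = 3, prime.
a = 2: 2a + 1 = 5, prime.
a = 3: 2a + 1 = 7, prime.
a = 4: 2a + 1 = 9 = 3 × 3, composite.
Hence a = 4 is a counterexample.

a = 4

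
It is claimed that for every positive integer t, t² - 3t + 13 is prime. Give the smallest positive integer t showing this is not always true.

t = 12

Check each positive integer t in order until t² - 3t + 13 is not prime.
For t = 1, 2, 3, 4, …, 9, 10, 11 the conclusion holds.
t = 12: t² - 3t + 13 = 121 = 11 × 11, composite.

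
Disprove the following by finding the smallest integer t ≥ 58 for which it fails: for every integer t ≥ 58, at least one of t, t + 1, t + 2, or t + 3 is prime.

We need the least integer t ≥ 58 for which t, t + 1, t + 2, t + 3 are all composite.
t = 58: 59 is prime.
t = 59: 59 is prime.
t = 60: 61 is prime.
t = 61: 61 is prime.
t = 62: 62 = 2 × 31; 63 = 3 × 21; 64 = 2 × 32; 65 = 5 × 13 — all composite.
Thus t = 62 disproves the claim, and no smaller t works.

t = 62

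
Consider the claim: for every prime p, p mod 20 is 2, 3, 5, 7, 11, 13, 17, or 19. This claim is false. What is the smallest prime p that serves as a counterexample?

For p = 2, 3, 5, 7, 11, 13, 17, 19, 23 the conclusion holds.
p = 29: 29 mod 20 = 9 — not in {2, 3, 5, 7, 11, 13, 17, 19}.
Thus p = 29 disproves the claim, and no smaller p works.

p = 29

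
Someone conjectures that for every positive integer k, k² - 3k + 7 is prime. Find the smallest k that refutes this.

We need the least positive integer k for which k² - 3k + 7 is not prime.
For k = 1, 2, 3, 4, 5 the conclusion holds.
k = 6: k² - 3k + 7 = 25 = 5 × 5, composite.

k = 6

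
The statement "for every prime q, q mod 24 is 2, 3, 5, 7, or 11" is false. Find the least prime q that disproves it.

The first 5 eligible values, up to q = 11, all satisfy the conclusion.
q = 13: 13 mod 24 = 13 — not in {2, 3, 5, 7, 11}.

q = 13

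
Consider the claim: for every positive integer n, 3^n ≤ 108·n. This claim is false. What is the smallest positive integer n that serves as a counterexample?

n = 6

For n = 1, 2, 3, 4, 5 the conclusion holds.
n = 6: 3^n = 729 and 108·n = 648, so 729 > 648.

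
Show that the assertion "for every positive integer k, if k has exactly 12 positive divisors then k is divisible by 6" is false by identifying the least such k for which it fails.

We need the least positive integer k for which k has exactly 12 positive divisors but k is not divisible by 6.
For k = 60, 72, 84, 90, 96, 108, 126, 132 the conclusion holds.
k = 140: τ(140) = 12; 140 mod 6 = 2.
So k = 140 is the smallest counterexample.

k = 140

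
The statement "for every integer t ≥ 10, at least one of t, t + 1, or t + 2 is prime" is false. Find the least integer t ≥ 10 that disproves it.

A counterexample is any integer t ≥ 10 such that t, t + 1, t + 2 are all composite; we check each in order.
The first 4 eligible values, up to t = 13, all satisfy the conclusion.
t = 14: 14 = 2 × 7; 15 = 3 × 5; 16 = 2 × 8 — all composite.
Hence t = 14 is a counterexample.

t = 14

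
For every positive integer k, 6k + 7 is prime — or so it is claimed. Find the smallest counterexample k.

A counterexample is any positive integer k such that 6k + 7 is not prime; we check each in order.
k = 1: 6k + 7 = 13, prime.
k = 2: 6k + 7 = 19, prime.
k = 3: 6k + 7 = 25 = 5 × 5, composite.
Hence k = 3 is a counterexample.

k = 3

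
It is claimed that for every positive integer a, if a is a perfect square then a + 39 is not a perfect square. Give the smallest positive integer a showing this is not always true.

a = 25

We need the least positive integer a for which a is a perfect square but a + 39 is a perfect square.
The first 4 eligible values, up to a = 16, all satisfy the conclusion.
a = 25: 25 = 5² and 25 + 39 = 64 = 8².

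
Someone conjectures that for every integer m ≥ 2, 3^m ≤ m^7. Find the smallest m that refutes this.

m = 19

We need the least integer m ≥ 2 for which 3^m > m^7.
The first 17 eligible values, up to m = 18, all satisfy the conclusion.
m = 19: 3^m = 1162261467 and m^7 = 893871739, so 1162261467 > 893871739.
So m = 19 is the smallest counterexample.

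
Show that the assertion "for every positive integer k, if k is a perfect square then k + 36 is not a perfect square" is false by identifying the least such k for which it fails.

k = 1: 1 + 36 = 37, not a perfect square.
k = 4: 4 + 36 = 40, not a perfect square.
k = 9: 9 + 36 = 45, not a perfect square.
k = 16: 16 + 36 = 52, not a perfect square.
k = 25: 25 + 36 = 61, not a perfect square.
k = 36: 36 + 36 = 72, not a perfect square.
k = 49: 49 + 36 = 85, not a perfect square.
k = 64: 64 = 8² and 64 + 36 = 100 = 10².
Hence k = 64 is a counterexample.

k = 64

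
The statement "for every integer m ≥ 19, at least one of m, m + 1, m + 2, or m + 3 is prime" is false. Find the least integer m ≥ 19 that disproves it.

For m = 19, 20, 21, 22, 23 the conclusion holds.
m = 24: 24 = 2 × 12; 25 = 5 × 5; 26 = 2 × 13; 27 = 3 × 9 — all composite.
Thus m = 24 disproves the claim, and no smaller m works.

m = 24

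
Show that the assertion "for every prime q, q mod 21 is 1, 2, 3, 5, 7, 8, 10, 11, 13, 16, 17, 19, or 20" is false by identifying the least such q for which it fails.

q = 67

For q = 2, 3, 5, 7, …, 53, 59, 61 the conclusion holds.
q = 67: 67 mod 21 = 4 — not in {1, 2, 3, 5, 7, 8, 10, 11, 13, 16, 17, 19, 20}.
Hence q = 67 is a counterexample.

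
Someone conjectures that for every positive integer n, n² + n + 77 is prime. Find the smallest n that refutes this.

Check each positive integer n in order until n² + n + 77 is not prime.
The first 5 eligible values, up to n = 5, all satisfy the conclusion.
n = 6: n² + n + 77 = 119 = 7 × 17, composite.

n = 6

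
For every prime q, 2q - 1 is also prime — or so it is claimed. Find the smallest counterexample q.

q = 5

We need the least prime q for which 2q - 1 is not prime.
For q = 2, 3 the conclusion holds.
q = 5: 2q - 1 = 9 = 3 × 3, not prime.
Hence q = 5 is a counterexample.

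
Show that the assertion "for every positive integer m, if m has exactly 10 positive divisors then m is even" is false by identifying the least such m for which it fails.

m = 405

We need the least positive integer m for which m has exactly 10 positive divisors but m is odd.
The first 9 eligible values, up to m = 368, all satisfy the conclusion.
m = 405: divisors of 405: 10 divisors; 405 is odd.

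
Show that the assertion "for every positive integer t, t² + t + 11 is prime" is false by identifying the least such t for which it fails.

A counterexample is any positive integer t such that t² + t + 11 is not prime; we check each in order.
For t = 1, 2, 3, 4, 5, 6, 7, 8, 9 the conclusion holds.
t = 10: t² + t + 11 = 121 = 11 × 11, composite.

t = 10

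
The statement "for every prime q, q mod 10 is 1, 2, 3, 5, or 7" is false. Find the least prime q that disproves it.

q = 19

Check each prime q in order until the claim fails.
q = 2: 2 mod 10 = 2.
q = 3: 3 mod 10 = 3.
q = 5: 5 mod 10 = 5.
q = 7: 7 mod 10 = 7.
q = 11: 11 mod 10 = 1.
q = 13: 13 mod 10 = 3.
q = 17: 17 mod 10 = 7.
q = 19: 19 mod 10 = 9 — not in {1, 2, 3, 5, 7}.
Hence q = 19 is a counterexample.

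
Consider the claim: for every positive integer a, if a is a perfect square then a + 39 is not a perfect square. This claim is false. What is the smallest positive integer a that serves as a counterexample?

Check each positive integer a in order until a is a perfect square but a + 39 is a perfect square.
a = 1: 1 + 39 = 40, not a perfect square.
a = 4: 4 + 39 = 43, not a perfect square.
a = 9: 9 + 39 = 48, not a perfect square.
a = 16: 16 + 39 = 55, not a perfect square.
a = 25: 25 = 5² and 25 + 39 = 64 = 8².

a = 25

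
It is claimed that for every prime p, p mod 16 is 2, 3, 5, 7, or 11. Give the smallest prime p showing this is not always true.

p = 2: 2 mod 16 = 2.
p = 3: 3 mod 16 = 3.
p = 5: 5 mod 16 = 5.
p = 7: 7 mod 16 = 7.
p = 11: 11 mod 16 = 11.
p = 13: 13 mod 16 = 13 — not in {2, 3, 5, 7, 11}.
Thus p = 13 disproves the claim, and no smaller p works.

p = 13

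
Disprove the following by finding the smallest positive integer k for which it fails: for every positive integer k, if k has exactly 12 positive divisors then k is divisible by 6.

k = 140

A counterexample is any positive integer k such that k has exactly 12 positive divisors but k is not divisible by 6; we check each in order.
For k = 60, 72, 84, 90, 96, 108, 126, 132 the conclusion holds.
k = 140: τ(140) = 12; 140 mod 6 = 2.
Thus k = 140 disproves the claim, and no smaller k works.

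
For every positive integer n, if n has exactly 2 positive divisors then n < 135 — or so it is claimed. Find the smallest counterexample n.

n = 137

We need the least positive integer n for which n has exactly 2 positive divisors but the claim fails.
For n = 2, 3, 5, 7, …, 113, 127, 131 the conclusion holds.
n = 137: τ(137) = 2; 137 ≥ 135.
Thus n = 137 disproves the claim, and no smaller n works.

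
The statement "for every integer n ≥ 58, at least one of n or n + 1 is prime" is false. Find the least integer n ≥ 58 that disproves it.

We need the least integer n ≥ 58 for which n, n + 1 are both composite.
n = 58: 59 is prime.
n = 59: 59 is prime.
n = 60: 61 is prime.
n = 61: 61 is prime.
n = 62: 62 = 2 × 31; 63 = 3 × 21 — both composite.
Thus n = 62 disproves the claim, and no smaller n works.

n = 62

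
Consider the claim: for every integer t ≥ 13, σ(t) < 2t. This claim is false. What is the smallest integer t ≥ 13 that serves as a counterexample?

t = 18

We need the least integer t ≥ 13 for which the claim fails.
t = 13: σ(13) = 14; 14 < 26.
t = 14: σ(14) = 24; 24 < 28.
t = 15: σ(15) = 24; 24 < 30.
t = 16: σ(16) = 31; 31 < 32.
t = 17: σ(17) = 18; 18 < 34.
t = 18: σ(18) = 39; 39 ≥ 36.
So t = 18 is the smallest counterexample.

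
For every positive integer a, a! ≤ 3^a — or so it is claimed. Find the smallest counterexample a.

a = 7

For a = 1, 2, 3, 4, 5, 6 the conclusion holds.
a = 7: a! = 5040 and 3^a = 2187, so 5040 > 2187.
Thus a = 7 disproves the claim, and no smaller a works.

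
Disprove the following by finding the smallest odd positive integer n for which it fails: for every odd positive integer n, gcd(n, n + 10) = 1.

n = 5

A counterexample is any odd positive integer n such that gcd(n, n + 10) > 1; we check each in order.
n = 1: gcd(1, 11) = 1.
n = 3: gcd(3, 13) = 1.
n = 5: gcd(5, 15) = 5.
Thus n = 5 disproves the claim, and no smaller n works.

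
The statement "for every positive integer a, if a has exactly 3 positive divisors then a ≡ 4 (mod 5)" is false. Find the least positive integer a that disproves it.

a = 25

We need the least positive integer a for which a has exactly 3 positive divisors but the claim fails.
a = 4: τ(4) = 3; 4 ≡ 4 (mod 5).
a = 9: τ(9) = 3; 9 ≡ 4 (mod 5).
a = 25: τ(25) = 3; 25 ≡ 0 (mod 5).
Hence a = 25 is a counterexample.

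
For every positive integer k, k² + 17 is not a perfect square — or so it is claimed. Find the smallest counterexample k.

k = 8

k = 1: 1² + 17 = 18, not a perfect square.
k = 2: 2² + 17 = 21, not a perfect square.
k = 3: 3² + 17 = 26, not a perfect square.
k = 4: 4² + 17 = 33, not a perfect square.
k = 5: 5² + 17 = 42, not a perfect square.
k = 6: 6² + 17 = 53, not a perfect square.
k = 7: 7² + 17 = 66, not a perfect square.
k = 8: 8² + 17 = 81 = 9², a perfect square.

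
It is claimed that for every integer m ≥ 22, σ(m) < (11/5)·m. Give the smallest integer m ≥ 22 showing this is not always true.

m = 22: σ(22) = 36; 36 < 242/5.
m = 23: σ(23) = 24; 24 < 253/5.
m = 24: σ(24) = 60; 60 ≥ 264/5.

m = 24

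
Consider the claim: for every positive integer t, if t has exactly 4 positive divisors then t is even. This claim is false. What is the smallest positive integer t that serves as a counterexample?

t = 15

Check each positive integer t in order until t has exactly 4 positive divisors but t is odd.
For t = 6, 8, 10, 14 the conclusion holds.
t = 15: divisors of 15: 1, 3, 5, 15; 15 is odd.
Thus t = 15 disproves the claim, and no smaller t works.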